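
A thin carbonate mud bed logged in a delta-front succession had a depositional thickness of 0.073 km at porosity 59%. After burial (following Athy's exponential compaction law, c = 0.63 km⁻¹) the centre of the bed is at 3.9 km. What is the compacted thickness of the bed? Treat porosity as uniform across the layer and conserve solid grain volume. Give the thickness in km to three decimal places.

Porosity at 3.9 km: φ = 0.59·exp(−0.63×3.9) = 0.0506
Solid-volume conservation: h(1−φ) = h₀(1−φ₀) ⇒ h = h₀·(1−φ₀)/(1−φ)
h = 0.073 × (1 − 0.59)/(1 − 0.0506) = 0.073 × 0.4318 = 0.0315 km

0.032 km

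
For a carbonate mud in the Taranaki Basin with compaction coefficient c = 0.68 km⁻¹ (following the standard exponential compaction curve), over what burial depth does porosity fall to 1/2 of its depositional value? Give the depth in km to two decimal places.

phi/phi₀ = 1/2 ⇒ exp(−c·d) = 1/2 ⇒ d = ln(2) / c
d = 0.6931 / 0.68 = 1.019 km

1.02 km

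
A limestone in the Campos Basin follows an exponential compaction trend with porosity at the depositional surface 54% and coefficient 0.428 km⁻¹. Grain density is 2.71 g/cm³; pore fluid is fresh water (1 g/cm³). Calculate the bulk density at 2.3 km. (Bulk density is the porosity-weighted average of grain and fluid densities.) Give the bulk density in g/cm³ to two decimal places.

2.36 g/cm³

Porosity at depth: phi = 0.54·exp(−0.428×2.3) = 0.54×0.3737 = 0.2018
Bulk density: ρ_b = (1−phi)ρ_g + phi·ρ_f = 0.7982×2.71 + 0.2018×1
       = 2.163 + 0.202 = 2.365 g/cm³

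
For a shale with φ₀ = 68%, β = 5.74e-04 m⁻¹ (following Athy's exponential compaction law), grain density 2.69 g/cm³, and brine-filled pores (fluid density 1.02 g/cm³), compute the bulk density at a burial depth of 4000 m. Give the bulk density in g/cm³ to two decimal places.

2.58 g/cm³

Working in km (1 km = 1000 m; β in km⁻¹ = β in m⁻¹ × 1000):
Porosity at depth: φ = 0.68·exp(−0.574×4) = 0.68×0.1007 = 0.0684
Bulk density: ρ_b = (1−φ)ρ_g + φ·ρ_f = 0.9316×2.69 + 0.0684×1.02
       = 2.506 + 0.070 = 2.576 g/cm³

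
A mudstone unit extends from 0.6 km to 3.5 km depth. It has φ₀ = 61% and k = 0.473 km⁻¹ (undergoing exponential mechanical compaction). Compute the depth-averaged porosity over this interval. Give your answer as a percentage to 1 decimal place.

25.0%

⟨φ⟩ = (1/(d₂−d₁)) ∫ φ₀ e^(−kd) dd = φ₀·(e^(−k·d₁) − e^(−k·d₂)) / (k·(d₂−d₁))
e^(−0.473×0.6) = 0.7529; e^(−0.473×3.5) = 0.1910
⟨φ⟩ = 0.61 × (0.7529 − 0.1910) / (0.473 × 2.9) = 0.61 × 0.4097 = 0.2499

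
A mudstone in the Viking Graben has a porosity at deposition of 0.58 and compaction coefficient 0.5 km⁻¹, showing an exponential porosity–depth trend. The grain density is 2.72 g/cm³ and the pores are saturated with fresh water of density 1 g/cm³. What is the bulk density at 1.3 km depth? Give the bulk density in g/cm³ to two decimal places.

2.20 g/cm³

Porosity at depth: φ = 0.58·exp(−0.5×1.3) = 0.58×0.5220 = 0.3028
Bulk density: ρ_b = (1−φ)ρ_g + φ·ρ_f = 0.6972×2.72 + 0.3028×1
       = 1.896 + 0.303 = 2.199 g/cm³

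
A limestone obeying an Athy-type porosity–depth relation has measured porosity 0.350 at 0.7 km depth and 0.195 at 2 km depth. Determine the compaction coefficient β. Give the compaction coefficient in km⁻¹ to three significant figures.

Athy: φ(z) = φ₀ e^(−βz) ⇒ φ₁/φ₂ = e^{β(z₂−z₁)} ⇒ β = ln(φ₁/φ₂)/(z₂−z₁)
β = ln(0.35/0.195) / (2 − 0.7) = ln(1.795) / 1.3 = 0.5849 / 1.3 = 0.4499 km⁻¹

0.450 km⁻¹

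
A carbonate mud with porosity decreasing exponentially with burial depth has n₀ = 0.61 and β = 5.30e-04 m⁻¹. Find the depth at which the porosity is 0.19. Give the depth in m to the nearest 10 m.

2200 m

Working in km (1 km = 1000 m; β in km⁻¹ = β in m⁻¹ × 1000):
Invert Athy's law: Z = ln(n₀/n) / β
Z = ln(0.61/0.19) / 0.53 = ln(3.211) / 0.53 = 1.1664 / 0.53 = 2.201 km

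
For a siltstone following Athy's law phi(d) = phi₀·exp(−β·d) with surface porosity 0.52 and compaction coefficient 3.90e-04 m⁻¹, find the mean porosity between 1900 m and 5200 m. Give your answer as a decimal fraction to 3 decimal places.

0.139

Working in km (1 km = 1000 m; β in km⁻¹ = β in m⁻¹ × 1000):
⟨phi⟩ = (1/(d₂−d₁)) ∫ phi₀ e^(−βd) dd = phi₀·(e^(−β·d₁) − e^(−β·d₂)) / (β·(d₂−d₁))
e^(−0.39×1.9) = 0.4766; e^(−0.39×5.2) = 0.1316
⟨phi⟩ = 0.52 × (0.4766 − 0.1316) / (0.39 × 3.3) = 0.52 × 0.2681 = 0.1394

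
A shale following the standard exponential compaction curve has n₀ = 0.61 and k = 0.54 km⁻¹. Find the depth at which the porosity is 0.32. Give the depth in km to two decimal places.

Invert Athy's law: Z = ln(n₀/n) / k
Z = ln(0.61/0.32) / 0.54 = ln(1.906) / 0.54 = 0.6451 / 0.54 = 1.195 km

1.19 km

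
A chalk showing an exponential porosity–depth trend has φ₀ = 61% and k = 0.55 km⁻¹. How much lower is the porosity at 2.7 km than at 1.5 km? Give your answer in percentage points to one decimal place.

φ(1.5) = 0.61·e^(−0.55×1.5) = 0.2673
φ(2.7) = 0.61·e^(−0.55×2.7) = 0.1382
Δφ = 0.2673 − 0.1382 = 0.1292

12.9 percentage points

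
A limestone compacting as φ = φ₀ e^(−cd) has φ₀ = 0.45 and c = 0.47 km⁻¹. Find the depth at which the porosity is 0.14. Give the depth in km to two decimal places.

2.48 km

Invert Athy's law: d = ln(φ₀/φ) / c
d = ln(0.45/0.14) / 0.47 = ln(3.214) / 0.47 = 1.1676 / 0.47 = 2.484 km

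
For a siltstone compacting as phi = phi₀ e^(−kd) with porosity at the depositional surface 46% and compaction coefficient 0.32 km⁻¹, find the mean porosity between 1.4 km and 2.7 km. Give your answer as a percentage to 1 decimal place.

24.0%

⟨phi⟩ = (1/(d₂−d₁)) ∫ phi₀ e^(−kd) dd = phi₀·(e^(−k·d₁) − e^(−k·d₂)) / (k·(d₂−d₁))
e^(−0.32×1.4) = 0.6389; e^(−0.32×2.7) = 0.4215
⟨phi⟩ = 0.46 × (0.6389 − 0.4215) / (0.32 × 1.3) = 0.46 × 0.5227 = 0.2404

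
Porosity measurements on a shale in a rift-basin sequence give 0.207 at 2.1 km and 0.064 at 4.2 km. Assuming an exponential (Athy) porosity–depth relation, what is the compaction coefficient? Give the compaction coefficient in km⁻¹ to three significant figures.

Athy: n(z) = n₀ e^(−cz) ⇒ n₁/n₂ = e^{c(z₂−z₁)} ⇒ c = ln(n₁/n₂)/(z₂−z₁)
c = ln(0.207/0.064) / (4.2 − 2.1) = ln(3.234) / 2.1 = 1.1738 / 2.1 = 0.559 km⁻¹

0.559 km⁻¹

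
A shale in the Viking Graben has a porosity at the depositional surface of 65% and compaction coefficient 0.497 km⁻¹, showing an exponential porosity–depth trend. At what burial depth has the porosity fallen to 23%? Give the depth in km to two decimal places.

2.09 km

Invert Athy's law: Z = ln(phi₀/phi) / c
Z = ln(0.65/0.23) / 0.497 = ln(2.826) / 0.497 = 1.0389 / 0.497 = 2.090 km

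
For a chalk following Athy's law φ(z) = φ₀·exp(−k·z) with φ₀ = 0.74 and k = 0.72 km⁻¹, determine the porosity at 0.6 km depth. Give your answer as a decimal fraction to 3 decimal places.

0.480

φ = φ₀·exp(−k·z) = 0.74 × exp(−0.72 × 0.6) = 0.74 × exp(−0.432)
  = 0.74 × 0.6492 = 0.4804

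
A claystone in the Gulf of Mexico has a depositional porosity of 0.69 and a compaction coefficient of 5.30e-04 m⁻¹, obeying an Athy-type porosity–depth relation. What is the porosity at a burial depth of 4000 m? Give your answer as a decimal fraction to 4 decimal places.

0.0828

Working in km (1 km = 1000 m; k in km⁻¹ = k in m⁻¹ × 1000):
n = n₀·exp(−k·z) = 0.69 × exp(−0.53 × 4) = 0.69 × exp(−2.12)
  = 0.69 × 0.1200 = 0.0828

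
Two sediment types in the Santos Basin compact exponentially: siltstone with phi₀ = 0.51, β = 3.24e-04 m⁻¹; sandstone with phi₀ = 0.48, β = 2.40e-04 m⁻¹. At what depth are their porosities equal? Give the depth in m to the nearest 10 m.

720 m

Working in km (1 km = 1000 m; β in km⁻¹ = β in m⁻¹ × 1000):
Set phi₀ₐ e^(−βₐZ) = phi₀ᵦ e^(−βᵦZ) ⇒ ln(phi₀ₐ/phi₀ᵦ) = (βₐ − βᵦ)·Z
Z = ln(0.51/0.48) / (0.324 − 0.24) = 0.0606 / 0.084 = 0.722 km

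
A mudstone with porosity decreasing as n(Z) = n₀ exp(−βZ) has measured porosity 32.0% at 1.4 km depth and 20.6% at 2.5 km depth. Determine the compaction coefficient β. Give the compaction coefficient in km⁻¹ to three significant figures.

0.400 km⁻¹

Athy: n(Z) = n₀ e^(−βZ) ⇒ n₁/n₂ = e^{β(Z₂−Z₁)} ⇒ β = ln(n₁/n₂)/(Z₂−Z₁)
β = ln(0.32/0.206) / (2.5 − 1.4) = ln(1.553) / 1.1 = 0.4404 / 1.1 = 0.4004 km⁻¹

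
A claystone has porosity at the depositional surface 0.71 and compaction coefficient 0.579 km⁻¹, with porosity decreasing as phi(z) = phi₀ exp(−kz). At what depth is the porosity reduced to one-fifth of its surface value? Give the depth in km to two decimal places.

phi/phi₀ = 1/5 ⇒ exp(−k·z) = 1/5 ⇒ z = ln(5) / k
z = 1.6094 / 0.579 = 2.780 km

2.78 km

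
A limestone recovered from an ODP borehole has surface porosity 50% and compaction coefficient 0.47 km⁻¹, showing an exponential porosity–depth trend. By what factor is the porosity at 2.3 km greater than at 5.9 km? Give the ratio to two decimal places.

n(z₁)/n(z₂) = e^(−c·z₁)/e^(−c·z₂) = e^{c(z₂−z₁)}
= exp(0.47 × 3.6) = exp(1.692) = 5.4303

5.43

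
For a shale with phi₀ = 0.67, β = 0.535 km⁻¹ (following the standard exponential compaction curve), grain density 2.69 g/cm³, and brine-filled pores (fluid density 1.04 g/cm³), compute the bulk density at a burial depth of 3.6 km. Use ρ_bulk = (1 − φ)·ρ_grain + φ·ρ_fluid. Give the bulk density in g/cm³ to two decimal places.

Porosity at depth: phi = 0.67·exp(−0.535×3.6) = 0.67×0.1457 = 0.0976
Bulk density: ρ_b = (1−phi)ρ_g + phi·ρ_f = 0.9024×2.69 + 0.0976×1.04
       = 2.427 + 0.102 = 2.529 g/cm³

2.53 g/cm³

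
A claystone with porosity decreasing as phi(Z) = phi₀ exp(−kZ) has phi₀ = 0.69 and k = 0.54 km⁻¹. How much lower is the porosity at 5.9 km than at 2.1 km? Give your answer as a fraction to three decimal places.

phi(2.1) = 0.69·e^(−0.54×2.1) = 0.2220
phi(5.9) = 0.69·e^(−0.54×5.9) = 0.0285
Δphi = 0.2220 − 0.0285 = 0.1935

0.193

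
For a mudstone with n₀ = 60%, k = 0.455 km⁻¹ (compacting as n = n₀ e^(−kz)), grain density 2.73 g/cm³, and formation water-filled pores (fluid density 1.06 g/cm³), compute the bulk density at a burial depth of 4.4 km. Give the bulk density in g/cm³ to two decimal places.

2.59 g/cm³

Porosity at depth: n = 0.6·exp(−0.455×4.4) = 0.6×0.1351 = 0.0810
Bulk density: ρ_b = (1−n)ρ_g + n·ρ_f = 0.9190×2.73 + 0.0810×1.06
       = 2.509 + 0.086 = 2.595 g/cm³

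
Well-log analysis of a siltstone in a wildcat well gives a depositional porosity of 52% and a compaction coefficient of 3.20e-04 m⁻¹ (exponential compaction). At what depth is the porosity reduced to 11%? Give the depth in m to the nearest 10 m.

4850 m

Working in km (1 km = 1000 m; c in km⁻¹ = c in m⁻¹ × 1000):
Invert Athy's law: d = ln(phi₀/phi) / c
d = ln(0.52/0.11) / 0.32 = ln(4.727) / 0.32 = 1.5533 / 0.32 = 4.854 km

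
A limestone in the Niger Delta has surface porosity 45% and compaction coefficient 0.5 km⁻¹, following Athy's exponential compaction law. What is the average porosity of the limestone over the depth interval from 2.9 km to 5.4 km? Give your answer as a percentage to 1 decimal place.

⟨phi⟩ = (1/(d₂−d₁)) ∫ phi₀ e^(−βd) dd = phi₀·(e^(−β·d₁) − e^(−β·d₂)) / (β·(d₂−d₁))
e^(−0.5×2.9) = 0.2346; e^(−0.5×5.4) = 0.0672
⟨phi⟩ = 0.45 × (0.2346 − 0.0672) / (0.5 × 2.5) = 0.45 × 0.1339 = 0.0603

6.0%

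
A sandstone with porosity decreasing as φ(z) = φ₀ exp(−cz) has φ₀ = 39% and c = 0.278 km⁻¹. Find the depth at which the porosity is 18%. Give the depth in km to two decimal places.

2.78 km

Invert Athy's law: z = ln(φ₀/φ) / c
z = ln(0.39/0.18) / 0.278 = ln(2.167) / 0.278 = 0.7732 / 0.278 = 2.781 km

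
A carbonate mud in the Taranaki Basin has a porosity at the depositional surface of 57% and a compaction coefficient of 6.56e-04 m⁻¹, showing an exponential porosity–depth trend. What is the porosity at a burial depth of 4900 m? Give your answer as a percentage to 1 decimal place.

2.3%

Working in km (1 km = 1000 m; β in km⁻¹ = β in m⁻¹ × 1000):
φ = φ₀·exp(−β·z) = 0.57 × exp(−0.656 × 4.9) = 0.57 × exp(−3.214)
  = 0.57 × 0.0402 = 0.0229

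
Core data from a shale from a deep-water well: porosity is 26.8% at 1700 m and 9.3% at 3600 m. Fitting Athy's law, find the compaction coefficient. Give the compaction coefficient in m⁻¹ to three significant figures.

Working in km (1 km = 1000 m; β in km⁻¹ = β in m⁻¹ × 1000):
Athy: phi(Z) = phi₀ e^(−βZ) ⇒ phi₁/phi₂ = e^{β(Z₂−Z₁)} ⇒ β = ln(phi₁/phi₂)/(Z₂−Z₁)
β = ln(0.268/0.093) / (3.6 − 1.7) = ln(2.882) / 1.9 = 1.0584 / 1.9 = 0.557 km⁻¹

0.000557 m⁻¹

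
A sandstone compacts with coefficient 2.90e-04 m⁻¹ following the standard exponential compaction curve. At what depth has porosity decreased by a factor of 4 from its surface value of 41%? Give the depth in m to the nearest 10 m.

4780 m

Working in km (1 km = 1000 m; k in km⁻¹ = k in m⁻¹ × 1000):
n/n₀ = 1/4 ⇒ exp(−k·z) = 1/4 ⇒ z = ln(4) / k
z = 1.3863 / 0.29 = 4.780 km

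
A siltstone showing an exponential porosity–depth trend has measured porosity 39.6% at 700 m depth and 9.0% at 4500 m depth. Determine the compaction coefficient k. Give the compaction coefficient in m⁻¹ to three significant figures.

0.000390 m⁻¹

Working in km (1 km = 1000 m; k in km⁻¹ = k in m⁻¹ × 1000):
Athy: n(Z) = n₀ e^(−kZ) ⇒ n₁/n₂ = e^{k(Z₂−Z₁)} ⇒ k = ln(n₁/n₂)/(Z₂−Z₁)
k = ln(0.396/0.09) / (4.5 − 0.7) = ln(4.4) / 3.8 = 1.4816 / 3.8 = 0.3899 km⁻¹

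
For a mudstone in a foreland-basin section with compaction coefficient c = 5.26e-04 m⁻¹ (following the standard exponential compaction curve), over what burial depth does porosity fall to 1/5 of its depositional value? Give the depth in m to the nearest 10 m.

3060 m

Working in km (1 km = 1000 m; c in km⁻¹ = c in m⁻¹ × 1000):
phi/phi₀ = 1/5 ⇒ exp(−c·z) = 1/5 ⇒ z = ln(5) / c
z = 1.6094 / 0.526 = 3.060 km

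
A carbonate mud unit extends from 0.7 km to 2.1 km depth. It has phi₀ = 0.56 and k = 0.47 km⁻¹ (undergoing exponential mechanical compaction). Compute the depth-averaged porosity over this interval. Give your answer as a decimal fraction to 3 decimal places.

0.295

⟨phi⟩ = (1/(d₂−d₁)) ∫ phi₀ e^(−kd) dd = phi₀·(e^(−k·d₁) − e^(−k·d₂)) / (k·(d₂−d₁))
e^(−0.47×0.7) = 0.7196; e^(−0.47×2.1) = 0.3727
⟨phi⟩ = 0.56 × (0.7196 − 0.3727) / (0.47 × 1.4) = 0.56 × 0.5273 = 0.2953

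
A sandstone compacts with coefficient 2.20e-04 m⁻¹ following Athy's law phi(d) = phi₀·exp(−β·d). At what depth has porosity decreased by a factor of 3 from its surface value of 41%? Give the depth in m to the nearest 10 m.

4990 m

Working in km (1 km = 1000 m; β in km⁻¹ = β in m⁻¹ × 1000):
phi/phi₀ = 1/3 ⇒ exp(−β·d) = 1/3 ⇒ d = ln(3) / β
d = 1.0986 / 0.22 = 4.994 km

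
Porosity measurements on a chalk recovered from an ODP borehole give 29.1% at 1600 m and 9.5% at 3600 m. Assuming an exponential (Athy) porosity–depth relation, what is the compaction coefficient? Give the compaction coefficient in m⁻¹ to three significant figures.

Working in km (1 km = 1000 m; c in km⁻¹ = c in m⁻¹ × 1000):
Athy: n(Z) = n₀ e^(−cZ) ⇒ n₁/n₂ = e^{c(Z₂−Z₁)} ⇒ c = ln(n₁/n₂)/(Z₂−Z₁)
c = ln(0.291/0.095) / (3.6 − 1.6) = ln(3.063) / 2 = 1.1194 / 2 = 0.5597 km⁻¹

0.000560 m⁻¹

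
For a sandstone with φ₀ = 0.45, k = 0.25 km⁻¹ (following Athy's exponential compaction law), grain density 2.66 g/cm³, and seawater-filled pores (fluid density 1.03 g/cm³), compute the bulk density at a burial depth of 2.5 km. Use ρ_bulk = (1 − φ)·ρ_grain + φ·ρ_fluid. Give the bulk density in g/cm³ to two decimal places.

2.27 g/cm³

Porosity at depth: φ = 0.45·exp(−0.25×2.5) = 0.45×0.5353 = 0.2409
Bulk density: ρ_b = (1−φ)ρ_g + φ·ρ_f = 0.7591×2.66 + 0.2409×1.03
       = 2.019 + 0.248 = 2.267 g/cm³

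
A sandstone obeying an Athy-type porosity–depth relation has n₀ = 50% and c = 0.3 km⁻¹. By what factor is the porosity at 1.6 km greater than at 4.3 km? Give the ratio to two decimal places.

n(d₁)/n(d₂) = e^(−c·d₁)/e^(−c·d₂) = e^{c(d₂−d₁)}
= exp(0.3 × 2.7) = exp(0.81) = 2.2479

2.25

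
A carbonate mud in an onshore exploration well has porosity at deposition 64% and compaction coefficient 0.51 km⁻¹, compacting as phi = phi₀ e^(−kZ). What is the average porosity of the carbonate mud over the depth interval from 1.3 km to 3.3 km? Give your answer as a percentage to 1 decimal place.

⟨phi⟩ = (1/(Z₂−Z₁)) ∫ phi₀ e^(−kZ) dZ = phi₀·(e^(−k·Z₁) − e^(−k·Z₂)) / (k·(Z₂−Z₁))
e^(−0.51×1.3) = 0.5153; e^(−0.51×3.3) = 0.1858
⟨phi⟩ = 0.64 × (0.5153 − 0.1858) / (0.51 × 2) = 0.64 × 0.3230 = 0.2067

20.7%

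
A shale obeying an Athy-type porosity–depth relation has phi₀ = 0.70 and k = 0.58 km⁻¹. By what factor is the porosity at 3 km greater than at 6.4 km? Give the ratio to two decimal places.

7.19

phi(z₁)/phi(z₂) = e^(−k·z₁)/e^(−k·z₂) = e^{k(z₂−z₁)}
= exp(0.58 × 3.4) = exp(1.972) = 7.1850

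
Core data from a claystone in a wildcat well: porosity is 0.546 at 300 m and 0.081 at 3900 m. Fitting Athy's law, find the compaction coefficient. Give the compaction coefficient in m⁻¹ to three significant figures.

0.000530 m⁻¹

Working in km (1 km = 1000 m; β in km⁻¹ = β in m⁻¹ × 1000):
Athy: φ(Z) = φ₀ e^(−βZ) ⇒ φ₁/φ₂ = e^{β(Z₂−Z₁)} ⇒ β = ln(φ₁/φ₂)/(Z₂−Z₁)
β = ln(0.546/0.081) / (3.9 − 0.3) = ln(6.741) / 3.6 = 1.9082 / 3.6 = 0.53 km⁻¹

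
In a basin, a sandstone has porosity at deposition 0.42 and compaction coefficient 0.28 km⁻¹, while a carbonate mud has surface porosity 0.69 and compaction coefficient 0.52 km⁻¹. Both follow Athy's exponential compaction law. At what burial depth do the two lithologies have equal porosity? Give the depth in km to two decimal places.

Set phi₀ₐ e^(−cₐZ) = phi₀ᵦ e^(−cᵦZ) ⇒ ln(phi₀ₐ/phi₀ᵦ) = (cₐ − cᵦ)·Z
Z = ln(0.42/0.69) / (0.28 − 0.52) = -0.4964 / -0.24 = 2.068 km

2.07 km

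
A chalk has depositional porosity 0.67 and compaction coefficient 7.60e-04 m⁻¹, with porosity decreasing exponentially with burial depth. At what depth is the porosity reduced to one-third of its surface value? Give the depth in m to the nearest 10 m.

Working in km (1 km = 1000 m; k in km⁻¹ = k in m⁻¹ × 1000):
phi/phi₀ = 1/3 ⇒ exp(−k·d) = 1/3 ⇒ d = ln(3) / k
d = 1.0986 / 0.76 = 1.446 km

1450 m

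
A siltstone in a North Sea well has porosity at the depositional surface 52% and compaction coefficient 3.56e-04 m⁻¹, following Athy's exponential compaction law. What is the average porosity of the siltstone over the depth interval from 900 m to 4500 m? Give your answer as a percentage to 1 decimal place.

21.3%

Working in km (1 km = 1000 m; c in km⁻¹ = c in m⁻¹ × 1000):
⟨φ⟩ = (1/(z₂−z₁)) ∫ φ₀ e^(−cz) dz = φ₀·(e^(−c·z₁) − e^(−c·z₂)) / (c·(z₂−z₁))
e^(−0.356×0.9) = 0.7259; e^(−0.356×4.5) = 0.2015
⟨φ⟩ = 0.52 × (0.7259 − 0.2015) / (0.356 × 3.6) = 0.52 × 0.4091 = 0.2128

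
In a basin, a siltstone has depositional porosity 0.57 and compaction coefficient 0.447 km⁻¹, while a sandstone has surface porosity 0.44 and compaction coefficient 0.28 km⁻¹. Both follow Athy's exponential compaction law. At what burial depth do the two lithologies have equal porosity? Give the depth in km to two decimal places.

Set phi₀ₐ e^(−kₐd) = phi₀ᵦ e^(−kᵦd) ⇒ ln(phi₀ₐ/phi₀ᵦ) = (kₐ − kᵦ)·d
d = ln(0.57/0.44) / (0.447 − 0.28) = 0.2589 / 0.167 = 1.550 km

1.55 km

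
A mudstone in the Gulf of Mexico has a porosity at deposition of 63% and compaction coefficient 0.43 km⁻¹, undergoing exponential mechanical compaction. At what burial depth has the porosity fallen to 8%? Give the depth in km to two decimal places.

4.80 km

Invert Athy's law: z = ln(n₀/n) / β
z = ln(0.63/0.08) / 0.43 = ln(7.875) / 0.43 = 2.0637 / 0.43 = 4.799 km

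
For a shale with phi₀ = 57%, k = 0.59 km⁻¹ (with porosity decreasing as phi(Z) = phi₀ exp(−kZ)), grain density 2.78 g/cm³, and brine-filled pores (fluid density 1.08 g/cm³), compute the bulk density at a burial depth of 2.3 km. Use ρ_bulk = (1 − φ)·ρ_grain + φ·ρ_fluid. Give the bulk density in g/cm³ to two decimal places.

2.53 g/cm³

Porosity at depth: phi = 0.57·exp(−0.59×2.3) = 0.57×0.2574 = 0.1467
Bulk density: ρ_b = (1−phi)ρ_g + phi·ρ_f = 0.8533×2.78 + 0.1467×1.08
       = 2.372 + 0.158 = 2.531 g/cm³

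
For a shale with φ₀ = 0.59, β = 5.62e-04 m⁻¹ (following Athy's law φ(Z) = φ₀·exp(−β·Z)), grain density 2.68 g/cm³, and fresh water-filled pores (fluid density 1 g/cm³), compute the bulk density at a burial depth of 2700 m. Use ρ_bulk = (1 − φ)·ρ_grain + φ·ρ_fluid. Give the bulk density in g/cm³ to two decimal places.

Working in km (1 km = 1000 m; β in km⁻¹ = β in m⁻¹ × 1000):
Porosity at depth: φ = 0.59·exp(−0.562×2.7) = 0.59×0.2193 = 0.1294
Bulk density: ρ_b = (1−φ)ρ_g + φ·ρ_f = 0.8706×2.68 + 0.1294×1
       = 2.333 + 0.129 = 2.463 g/cm³

2.46 g/cm³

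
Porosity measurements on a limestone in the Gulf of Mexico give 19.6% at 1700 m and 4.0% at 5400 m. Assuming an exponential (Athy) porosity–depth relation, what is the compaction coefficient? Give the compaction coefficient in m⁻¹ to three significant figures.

Working in km (1 km = 1000 m; k in km⁻¹ = k in m⁻¹ × 1000):
Athy: φ(Z) = φ₀ e^(−kZ) ⇒ φ₁/φ₂ = e^{k(Z₂−Z₁)} ⇒ k = ln(φ₁/φ₂)/(Z₂−Z₁)
k = ln(0.196/0.04) / (5.4 − 1.7) = ln(4.9) / 3.7 = 1.5892 / 3.7 = 0.4295 km⁻¹

0.000430 m⁻¹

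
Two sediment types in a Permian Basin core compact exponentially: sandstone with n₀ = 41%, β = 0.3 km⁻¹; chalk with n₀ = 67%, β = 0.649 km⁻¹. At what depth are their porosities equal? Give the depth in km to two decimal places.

1.41 km

Set n₀ₐ e^(−βₐz) = n₀ᵦ e^(−βᵦz) ⇒ ln(n₀ₐ/n₀ᵦ) = (βₐ − βᵦ)·z
z = ln(0.41/0.67) / (0.3 − 0.649) = -0.4911 / -0.349 = 1.407 km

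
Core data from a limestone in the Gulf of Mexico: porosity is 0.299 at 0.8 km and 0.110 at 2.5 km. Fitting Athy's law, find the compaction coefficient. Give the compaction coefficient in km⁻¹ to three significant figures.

Athy: n(Z) = n₀ e^(−βZ) ⇒ n₁/n₂ = e^{β(Z₂−Z₁)} ⇒ β = ln(n₁/n₂)/(Z₂−Z₁)
β = ln(0.299/0.11) / (2.5 − 0.8) = ln(2.718) / 1.7 = 1.0000 / 1.7 = 0.5882 km⁻¹

0.588 km⁻¹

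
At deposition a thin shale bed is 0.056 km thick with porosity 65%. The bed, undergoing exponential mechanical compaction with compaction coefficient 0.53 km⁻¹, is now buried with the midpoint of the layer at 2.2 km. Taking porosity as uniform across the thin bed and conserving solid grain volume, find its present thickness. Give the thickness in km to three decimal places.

0.025 km

Porosity at 2.2 km: n = 0.65·exp(−0.53×2.2) = 0.2025
Solid-volume conservation: h(1−n) = h₀(1−n₀) ⇒ h = h₀·(1−n₀)/(1−n)
h = 0.056 × (1 − 0.65)/(1 − 0.2025) = 0.056 × 0.4389 = 0.0246 km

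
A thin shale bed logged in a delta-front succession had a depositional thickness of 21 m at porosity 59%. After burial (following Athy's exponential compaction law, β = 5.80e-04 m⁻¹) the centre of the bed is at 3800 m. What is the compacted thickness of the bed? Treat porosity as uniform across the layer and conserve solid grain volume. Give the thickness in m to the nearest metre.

9 m

Working in km (1 km = 1000 m; β in km⁻¹ = β in m⁻¹ × 1000):
Porosity at 3.8 km: n = 0.59·exp(−0.58×3.8) = 0.0651
Solid-volume conservation: h(1−n) = h₀(1−n₀) ⇒ h = h₀·(1−n₀)/(1−n)
h = 0.021 × (1 − 0.59)/(1 − 0.0651) = 0.021 × 0.4386 = 0.0092 km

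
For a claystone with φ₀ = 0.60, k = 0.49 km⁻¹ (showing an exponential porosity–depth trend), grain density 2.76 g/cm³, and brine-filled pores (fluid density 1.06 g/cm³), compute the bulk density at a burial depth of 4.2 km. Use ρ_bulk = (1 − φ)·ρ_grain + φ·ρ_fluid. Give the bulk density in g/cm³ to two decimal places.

2.63 g/cm³

Porosity at depth: φ = 0.6·exp(−0.49×4.2) = 0.6×0.1277 = 0.0766
Bulk density: ρ_b = (1−φ)ρ_g + φ·ρ_f = 0.9234×2.76 + 0.0766×1.06
       = 2.549 + 0.081 = 2.630 g/cm³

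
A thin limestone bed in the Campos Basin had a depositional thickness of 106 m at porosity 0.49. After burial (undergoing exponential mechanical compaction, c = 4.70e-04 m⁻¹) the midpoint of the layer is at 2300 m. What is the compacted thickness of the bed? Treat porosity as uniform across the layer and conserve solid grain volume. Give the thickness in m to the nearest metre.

Working in km (1 km = 1000 m; c in km⁻¹ = c in m⁻¹ × 1000):
Porosity at 2.3 km: n = 0.49·exp(−0.47×2.3) = 0.1662
Solid-volume conservation: h(1−n) = h₀(1−n₀) ⇒ h = h₀·(1−n₀)/(1−n)
h = 0.106 × (1 − 0.49)/(1 − 0.1662) = 0.106 × 0.6117 = 0.0648 km

65 m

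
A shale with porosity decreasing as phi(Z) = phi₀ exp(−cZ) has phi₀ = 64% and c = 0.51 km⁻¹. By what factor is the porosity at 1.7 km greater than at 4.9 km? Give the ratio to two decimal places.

5.11

phi(Z₁)/phi(Z₂) = e^(−c·Z₁)/e^(−c·Z₂) = e^{c(Z₂−Z₁)}
= exp(0.51 × 3.2) = exp(1.632) = 5.1141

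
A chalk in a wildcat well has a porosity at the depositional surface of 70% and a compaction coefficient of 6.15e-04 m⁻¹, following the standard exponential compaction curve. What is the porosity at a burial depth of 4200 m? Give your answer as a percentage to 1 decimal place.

5.3%

Working in km (1 km = 1000 m; k in km⁻¹ = k in m⁻¹ × 1000):
φ = φ₀·exp(−k·Z) = 0.7 × exp(−0.615 × 4.2) = 0.7 × exp(−2.583)
  = 0.7 × 0.0755 = 0.0529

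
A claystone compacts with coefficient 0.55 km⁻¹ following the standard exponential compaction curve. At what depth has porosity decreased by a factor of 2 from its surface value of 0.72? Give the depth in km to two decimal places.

n/n₀ = 1/2 ⇒ exp(−k·Z) = 1/2 ⇒ Z = ln(2) / k
Z = 0.6931 / 0.55 = 1.260 km

1.26 km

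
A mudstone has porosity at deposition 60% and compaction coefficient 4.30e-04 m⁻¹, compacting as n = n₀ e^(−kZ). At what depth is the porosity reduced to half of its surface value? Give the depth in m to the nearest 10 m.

Working in km (1 km = 1000 m; k in km⁻¹ = k in m⁻¹ × 1000):
n/n₀ = 1/2 ⇒ exp(−k·Z) = 1/2 ⇒ Z = ln(2) / k
Z = 0.6931 / 0.43 = 1.612 km

1610 m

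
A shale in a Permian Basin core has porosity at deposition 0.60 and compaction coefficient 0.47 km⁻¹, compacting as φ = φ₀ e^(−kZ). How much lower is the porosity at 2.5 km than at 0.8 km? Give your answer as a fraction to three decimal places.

0.227

φ(0.8) = 0.6·e^(−0.47×0.8) = 0.4120
φ(2.5) = 0.6·e^(−0.47×2.5) = 0.1853
Δφ = 0.4120 − 0.1853 = 0.2267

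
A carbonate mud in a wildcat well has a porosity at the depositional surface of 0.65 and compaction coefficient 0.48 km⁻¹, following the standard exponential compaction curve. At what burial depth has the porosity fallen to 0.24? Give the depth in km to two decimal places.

2.08 km

Invert Athy's law: z = ln(φ₀/φ) / c
z = ln(0.65/0.24) / 0.48 = ln(2.708) / 0.48 = 0.9963 / 0.48 = 2.076 km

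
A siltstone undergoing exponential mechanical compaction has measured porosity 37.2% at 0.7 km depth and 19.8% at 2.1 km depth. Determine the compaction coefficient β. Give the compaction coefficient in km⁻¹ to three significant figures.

Athy: φ(d) = φ₀ e^(−βd) ⇒ φ₁/φ₂ = e^{β(d₂−d₁)} ⇒ β = ln(φ₁/φ₂)/(d₂−d₁)
β = ln(0.372/0.198) / (2.1 − 0.7) = ln(1.879) / 1.4 = 0.6306 / 1.4 = 0.4504 km⁻¹

0.450 km⁻¹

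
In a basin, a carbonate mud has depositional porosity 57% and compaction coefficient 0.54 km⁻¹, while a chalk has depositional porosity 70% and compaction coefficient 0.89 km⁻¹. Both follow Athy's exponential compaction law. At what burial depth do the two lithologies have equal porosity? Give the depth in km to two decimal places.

Set phi₀ₐ e^(−cₐz) = phi₀ᵦ e^(−cᵦz) ⇒ ln(phi₀ₐ/phi₀ᵦ) = (cₐ − cᵦ)·z
z = ln(0.57/0.7) / (0.54 − 0.89) = -0.2054 / -0.35 = 0.587 km

0.59 km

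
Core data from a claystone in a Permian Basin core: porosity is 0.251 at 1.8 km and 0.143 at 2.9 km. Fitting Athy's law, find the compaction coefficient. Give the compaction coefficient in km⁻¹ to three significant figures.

Athy: n(z) = n₀ e^(−βz) ⇒ n₁/n₂ = e^{β(z₂−z₁)} ⇒ β = ln(n₁/n₂)/(z₂−z₁)
β = ln(0.251/0.143) / (2.9 − 1.8) = ln(1.755) / 1.1 = 0.5626 / 1.1 = 0.5115 km⁻¹

0.511 km⁻¹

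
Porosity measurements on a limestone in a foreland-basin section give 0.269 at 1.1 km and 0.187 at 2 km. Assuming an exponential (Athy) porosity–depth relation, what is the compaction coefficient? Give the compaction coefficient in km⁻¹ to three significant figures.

Athy: φ(z) = φ₀ e^(−βz) ⇒ φ₁/φ₂ = e^{β(z₂−z₁)} ⇒ β = ln(φ₁/φ₂)/(z₂−z₁)
β = ln(0.269/0.187) / (2 − 1.1) = ln(1.439) / 0.9 = 0.3636 / 0.9 = 0.404 km⁻¹

0.404 km⁻¹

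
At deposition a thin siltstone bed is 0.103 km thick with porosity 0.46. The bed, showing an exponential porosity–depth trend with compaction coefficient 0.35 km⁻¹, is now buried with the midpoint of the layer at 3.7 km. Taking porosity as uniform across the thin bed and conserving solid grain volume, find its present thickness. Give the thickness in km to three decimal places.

Porosity at 3.7 km: φ = 0.46·exp(−0.35×3.7) = 0.1260
Solid-volume conservation: h(1−φ) = h₀(1−φ₀) ⇒ h = h₀·(1−φ₀)/(1−φ)
h = 0.103 × (1 − 0.46)/(1 − 0.1260) = 0.103 × 0.6178 = 0.0636 km

0.064 km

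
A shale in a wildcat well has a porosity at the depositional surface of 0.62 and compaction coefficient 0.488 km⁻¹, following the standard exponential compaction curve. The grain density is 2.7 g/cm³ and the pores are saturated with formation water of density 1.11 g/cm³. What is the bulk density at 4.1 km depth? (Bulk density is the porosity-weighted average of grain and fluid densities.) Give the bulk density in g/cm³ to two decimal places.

2.57 g/cm³

Porosity at depth: n = 0.62·exp(−0.488×4.1) = 0.62×0.1352 = 0.0838
Bulk density: ρ_b = (1−n)ρ_g + n·ρ_f = 0.9162×2.7 + 0.0838×1.11
       = 2.474 + 0.093 = 2.567 g/cm³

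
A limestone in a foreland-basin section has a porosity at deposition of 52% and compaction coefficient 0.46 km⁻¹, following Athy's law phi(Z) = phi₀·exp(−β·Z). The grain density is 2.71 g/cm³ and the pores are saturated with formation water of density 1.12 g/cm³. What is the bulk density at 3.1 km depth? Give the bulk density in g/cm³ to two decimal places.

2.51 g/cm³

Porosity at depth: phi = 0.52·exp(−0.46×3.1) = 0.52×0.2403 = 0.1249
Bulk density: ρ_b = (1−phi)ρ_g + phi·ρ_f = 0.8751×2.71 + 0.1249×1.12
       = 2.371 + 0.140 = 2.511 g/cm³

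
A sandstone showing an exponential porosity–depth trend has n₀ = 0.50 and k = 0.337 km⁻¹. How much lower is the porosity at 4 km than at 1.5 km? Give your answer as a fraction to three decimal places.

0.172

n(1.5) = 0.5·e^(−0.337×1.5) = 0.3016
n(4) = 0.5·e^(−0.337×4) = 0.1299
Δn = 0.3016 − 0.1299 = 0.1717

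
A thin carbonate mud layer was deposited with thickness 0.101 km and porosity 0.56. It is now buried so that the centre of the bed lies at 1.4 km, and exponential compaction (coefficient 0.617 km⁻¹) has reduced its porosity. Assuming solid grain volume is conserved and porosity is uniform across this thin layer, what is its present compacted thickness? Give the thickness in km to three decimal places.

Porosity at 1.4 km: phi = 0.56·exp(−0.617×1.4) = 0.2361
Solid-volume conservation: h(1−phi) = h₀(1−phi₀) ⇒ h = h₀·(1−phi₀)/(1−phi)
h = 0.101 × (1 − 0.56)/(1 − 0.2361) = 0.101 × 0.5760 = 0.0582 km

0.058 km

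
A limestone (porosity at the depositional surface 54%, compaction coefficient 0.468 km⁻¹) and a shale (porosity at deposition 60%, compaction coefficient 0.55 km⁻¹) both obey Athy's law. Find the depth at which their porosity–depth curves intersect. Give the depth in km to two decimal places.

1.28 km

Set φ₀ₐ e^(−βₐZ) = φ₀ᵦ e^(−βᵦZ) ⇒ ln(φ₀ₐ/φ₀ᵦ) = (βₐ − βᵦ)·Z
Z = ln(0.54/0.6) / (0.468 − 0.55) = -0.1054 / -0.082 = 1.285 km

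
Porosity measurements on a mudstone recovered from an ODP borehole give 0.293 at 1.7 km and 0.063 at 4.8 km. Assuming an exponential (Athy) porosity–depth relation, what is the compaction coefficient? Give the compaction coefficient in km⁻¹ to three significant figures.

0.496 km⁻¹

Athy: φ(Z) = φ₀ e^(−kZ) ⇒ φ₁/φ₂ = e^{k(Z₂−Z₁)} ⇒ k = ln(φ₁/φ₂)/(Z₂−Z₁)
k = ln(0.293/0.063) / (4.8 − 1.7) = ln(4.651) / 3.1 = 1.5370 / 3.1 = 0.4958 km⁻¹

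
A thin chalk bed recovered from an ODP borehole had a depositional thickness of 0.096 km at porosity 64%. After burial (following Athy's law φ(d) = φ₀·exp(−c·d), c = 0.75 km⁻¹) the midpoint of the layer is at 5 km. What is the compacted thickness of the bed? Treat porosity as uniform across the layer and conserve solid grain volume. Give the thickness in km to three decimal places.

Porosity at 5 km: φ = 0.64·exp(−0.75×5) = 0.0151
Solid-volume conservation: h(1−φ) = h₀(1−φ₀) ⇒ h = h₀·(1−φ₀)/(1−φ)
h = 0.096 × (1 − 0.64)/(1 − 0.0151) = 0.096 × 0.3655 = 0.0351 km

0.035 km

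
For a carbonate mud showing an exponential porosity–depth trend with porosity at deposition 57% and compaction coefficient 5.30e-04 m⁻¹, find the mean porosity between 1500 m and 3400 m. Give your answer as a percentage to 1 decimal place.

Working in km (1 km = 1000 m; k in km⁻¹ = k in m⁻¹ × 1000):
⟨φ⟩ = (1/(z₂−z₁)) ∫ φ₀ e^(−kz) dz = φ₀·(e^(−k·z₁) − e^(−k·z₂)) / (k·(z₂−z₁))
e^(−0.53×1.5) = 0.4516; e^(−0.53×3.4) = 0.1650
⟨φ⟩ = 0.57 × (0.4516 − 0.1650) / (0.53 × 1.9) = 0.57 × 0.2846 = 0.1622

16.2%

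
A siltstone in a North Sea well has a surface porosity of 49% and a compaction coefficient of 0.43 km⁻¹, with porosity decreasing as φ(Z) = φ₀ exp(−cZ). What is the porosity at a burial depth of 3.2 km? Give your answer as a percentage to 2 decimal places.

12.38%

φ = φ₀·exp(−c·Z) = 0.49 × exp(−0.43 × 3.2) = 0.49 × exp(−1.376)
  = 0.49 × 0.2526 = 0.1238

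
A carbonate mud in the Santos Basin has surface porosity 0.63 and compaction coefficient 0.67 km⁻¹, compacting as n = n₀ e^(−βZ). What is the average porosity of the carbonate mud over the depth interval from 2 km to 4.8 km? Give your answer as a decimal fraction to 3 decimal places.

⟨n⟩ = (1/(Z₂−Z₁)) ∫ n₀ e^(−βZ) dZ = n₀·(e^(−β·Z₁) − e^(−β·Z₂)) / (β·(Z₂−Z₁))
e^(−0.67×2) = 0.2618; e^(−0.67×4.8) = 0.0401
⟨n⟩ = 0.63 × (0.2618 − 0.0401) / (0.67 × 2.8) = 0.63 × 0.1182 = 0.0745

0.074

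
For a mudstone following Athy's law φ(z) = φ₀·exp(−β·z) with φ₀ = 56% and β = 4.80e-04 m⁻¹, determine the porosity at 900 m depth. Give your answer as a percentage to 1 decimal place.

36.4%

Working in km (1 km = 1000 m; β in km⁻¹ = β in m⁻¹ × 1000):
φ = φ₀·exp(−β·z) = 0.56 × exp(−0.48 × 0.9) = 0.56 × exp(−0.432)
  = 0.56 × 0.6492 = 0.3636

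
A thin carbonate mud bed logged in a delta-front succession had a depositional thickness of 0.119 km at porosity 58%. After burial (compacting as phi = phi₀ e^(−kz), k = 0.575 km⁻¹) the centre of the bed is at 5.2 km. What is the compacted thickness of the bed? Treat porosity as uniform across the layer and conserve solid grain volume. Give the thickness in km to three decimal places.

Porosity at 5.2 km: phi = 0.58·exp(−0.575×5.2) = 0.0292
Solid-volume conservation: h(1−phi) = h₀(1−phi₀) ⇒ h = h₀·(1−phi₀)/(1−phi)
h = 0.119 × (1 − 0.58)/(1 − 0.0292) = 0.119 × 0.4326 = 0.0515 km

0.051 km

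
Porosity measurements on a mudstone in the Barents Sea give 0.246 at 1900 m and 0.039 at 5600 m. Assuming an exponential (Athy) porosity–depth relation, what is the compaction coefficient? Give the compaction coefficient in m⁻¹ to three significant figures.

0.000498 m⁻¹

Working in km (1 km = 1000 m; k in km⁻¹ = k in m⁻¹ × 1000):
Athy: n(Z) = n₀ e^(−kZ) ⇒ n₁/n₂ = e^{k(Z₂−Z₁)} ⇒ k = ln(n₁/n₂)/(Z₂−Z₁)
k = ln(0.246/0.039) / (5.6 − 1.9) = ln(6.308) / 3.7 = 1.8418 / 3.7 = 0.4978 km⁻¹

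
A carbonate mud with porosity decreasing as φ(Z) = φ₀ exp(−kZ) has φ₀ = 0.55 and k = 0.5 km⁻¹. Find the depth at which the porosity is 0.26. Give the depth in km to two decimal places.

Invert Athy's law: Z = ln(φ₀/φ) / k
Z = ln(0.55/0.26) / 0.5 = ln(2.115) / 0.5 = 0.7492 / 0.5 = 1.498 km

1.50 km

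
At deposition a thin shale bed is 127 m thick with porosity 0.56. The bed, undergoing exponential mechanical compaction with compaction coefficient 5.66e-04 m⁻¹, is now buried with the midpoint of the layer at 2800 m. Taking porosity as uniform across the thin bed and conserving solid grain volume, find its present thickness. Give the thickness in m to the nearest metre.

Working in km (1 km = 1000 m; k in km⁻¹ = k in m⁻¹ × 1000):
Porosity at 2.8 km: n = 0.56·exp(−0.566×2.8) = 0.1148
Solid-volume conservation: h(1−n) = h₀(1−n₀) ⇒ h = h₀·(1−n₀)/(1−n)
h = 0.127 × (1 − 0.56)/(1 − 0.1148) = 0.127 × 0.4971 = 0.0631 km

63 m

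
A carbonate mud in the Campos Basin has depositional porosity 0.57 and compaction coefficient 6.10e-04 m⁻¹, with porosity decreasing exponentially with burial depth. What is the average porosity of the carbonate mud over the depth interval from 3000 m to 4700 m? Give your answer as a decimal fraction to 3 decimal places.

Working in km (1 km = 1000 m; k in km⁻¹ = k in m⁻¹ × 1000):
⟨n⟩ = (1/(Z₂−Z₁)) ∫ n₀ e^(−kZ) dZ = n₀·(e^(−k·Z₁) − e^(−k·Z₂)) / (k·(Z₂−Z₁))
e^(−0.61×3) = 0.1604; e^(−0.61×4.7) = 0.0569
⟨n⟩ = 0.57 × (0.1604 − 0.0569) / (0.61 × 1.7) = 0.57 × 0.0998 = 0.0569

0.057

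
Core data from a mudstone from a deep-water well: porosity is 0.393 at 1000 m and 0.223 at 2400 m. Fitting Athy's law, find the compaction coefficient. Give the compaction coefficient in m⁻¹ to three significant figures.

Working in km (1 km = 1000 m; c in km⁻¹ = c in m⁻¹ × 1000):
Athy: phi(z) = phi₀ e^(−cz) ⇒ phi₁/phi₂ = e^{c(z₂−z₁)} ⇒ c = ln(phi₁/phi₂)/(z₂−z₁)
c = ln(0.393/0.223) / (2.4 − 1) = ln(1.762) / 1.4 = 0.5666 / 1.4 = 0.4047 km⁻¹

0.000405 m⁻¹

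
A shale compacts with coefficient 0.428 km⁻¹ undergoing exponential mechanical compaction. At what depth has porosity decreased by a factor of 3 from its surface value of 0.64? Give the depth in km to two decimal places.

2.57 km

φ/φ₀ = 1/3 ⇒ exp(−c·Z) = 1/3 ⇒ Z = ln(3) / c
Z = 1.0986 / 0.428 = 2.567 km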